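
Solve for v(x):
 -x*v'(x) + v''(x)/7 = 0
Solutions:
 v(x) = C1 + C2*erfi(sqrt(14)*x/2)


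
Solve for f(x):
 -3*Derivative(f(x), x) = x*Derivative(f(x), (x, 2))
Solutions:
 f(x) = C1 + C2/x^2


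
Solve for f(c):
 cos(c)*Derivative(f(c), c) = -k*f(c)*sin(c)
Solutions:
 f(c) = C1*exp(k*log(cos(c)))


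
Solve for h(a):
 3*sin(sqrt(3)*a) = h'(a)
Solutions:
 h(a) = C1 - sqrt(3)*cos(sqrt(3)*a)


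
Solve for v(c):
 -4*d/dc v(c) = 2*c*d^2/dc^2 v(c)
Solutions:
 v(c) = C1 + C2/c


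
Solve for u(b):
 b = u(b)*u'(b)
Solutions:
 u(b) = -sqrt(C1 + b^2)
 u(b) = sqrt(C1 + b^2)


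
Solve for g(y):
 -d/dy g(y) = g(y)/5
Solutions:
 g(y) = C1*exp(-y/5)


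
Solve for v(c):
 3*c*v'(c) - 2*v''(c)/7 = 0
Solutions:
 v(c) = C1 + C2*erfi(sqrt(21)*c/2)


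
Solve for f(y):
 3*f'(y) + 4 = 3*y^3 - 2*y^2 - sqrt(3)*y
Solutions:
 f(y) = C1 + y^4/4 - 2*y^3/9 - sqrt(3)*y^2/6 - 4*y/3


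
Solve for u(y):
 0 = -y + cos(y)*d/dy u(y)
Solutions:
 u(y) = C1 + Integral(y/cos(y), y)


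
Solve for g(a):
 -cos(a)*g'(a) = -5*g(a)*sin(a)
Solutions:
 g(a) = C1/cos(a)^5


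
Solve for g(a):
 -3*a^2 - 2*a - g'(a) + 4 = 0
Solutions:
 g(a) = C1 - a^3 - a^2 + 4*a


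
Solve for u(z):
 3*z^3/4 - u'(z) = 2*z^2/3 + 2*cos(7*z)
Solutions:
 u(z) = C1 + 3*z^4/16 - 2*z^3/9 - 2*sin(7*z)/7


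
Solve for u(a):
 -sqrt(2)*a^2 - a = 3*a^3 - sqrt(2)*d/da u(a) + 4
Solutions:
 u(a) = C1 + 3*sqrt(2)*a^4/8 + a^3/3 + sqrt(2)*a^2/4 + 2*sqrt(2)*a


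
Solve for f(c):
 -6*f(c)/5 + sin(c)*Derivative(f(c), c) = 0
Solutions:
 f(c) = C1*(cos(c) - 1)^(3/5)/(cos(c) + 1)^(3/5)


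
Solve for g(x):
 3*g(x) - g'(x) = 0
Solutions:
 g(x) = C1*exp(3*x)


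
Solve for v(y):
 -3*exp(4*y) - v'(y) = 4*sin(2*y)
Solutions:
 v(y) = C1 - 3*exp(4*y)/4 + 2*cos(2*y)


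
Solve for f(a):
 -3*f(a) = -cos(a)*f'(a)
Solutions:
 f(a) = C1*(sin(a) + 1)^(3/2)/(sin(a) - 1)^(3/2)


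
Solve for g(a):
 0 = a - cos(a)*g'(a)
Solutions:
 g(a) = C1 + Integral(a/cos(a), a)


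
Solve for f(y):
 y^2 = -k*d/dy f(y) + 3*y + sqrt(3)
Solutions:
 f(y) = C1 - y^3/(3*k) + 3*y^2/(2*k) + sqrt(3)*y/k


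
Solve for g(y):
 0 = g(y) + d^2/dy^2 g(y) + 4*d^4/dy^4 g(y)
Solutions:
 g(y) = (C1*sin(sqrt(2)*y*cos(atan(sqrt(15))/2)/2) + C2*cos(sqrt(2)*y*cos(atan(sqrt(15))/2)/2))*exp(-sqrt(2)*y*sin(atan(sqrt(15))/2)/2) + (C3*sin(sqrt(2)*y*cos(atan(sqrt(15))/2)/2) + C4*cos(sqrt(2)*y*cos(atan(sqrt(15))/2)/2))*exp(sqrt(2)*y*sin(atan(sqrt(15))/2)/2)


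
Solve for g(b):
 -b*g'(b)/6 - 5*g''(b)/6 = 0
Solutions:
 g(b) = C1 + C2*erf(sqrt(10)*b/10)


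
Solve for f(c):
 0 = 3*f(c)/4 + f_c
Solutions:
 f(c) = C1*exp(-3*c/4)


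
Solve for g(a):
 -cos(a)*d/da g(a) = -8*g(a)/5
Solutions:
 g(a) = C1*(sin(a) + 1)^(4/5)/(sin(a) - 1)^(4/5)


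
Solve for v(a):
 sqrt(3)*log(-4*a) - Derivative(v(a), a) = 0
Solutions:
 v(a) = C1 + sqrt(3)*a*log(-a) + sqrt(3)*a*(-1 + 2*log(2))


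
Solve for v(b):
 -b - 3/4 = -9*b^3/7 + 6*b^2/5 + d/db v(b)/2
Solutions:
 v(b) = C1 + 9*b^4/14 - 4*b^3/5 - b^2 - 3*b/2


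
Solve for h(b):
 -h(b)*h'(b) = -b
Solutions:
 h(b) = -sqrt(C1 + b^2)
 h(b) = sqrt(C1 + b^2)


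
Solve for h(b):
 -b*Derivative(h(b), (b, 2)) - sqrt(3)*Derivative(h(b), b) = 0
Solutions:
 h(b) = C1 + C2*b^(1 - sqrt(3))


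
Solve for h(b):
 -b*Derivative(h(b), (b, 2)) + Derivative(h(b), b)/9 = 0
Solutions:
 h(b) = C1 + C2*b^(10/9)


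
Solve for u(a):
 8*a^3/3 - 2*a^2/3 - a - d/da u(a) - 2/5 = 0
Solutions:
 u(a) = C1 + 2*a^4/3 - 2*a^3/9 - a^2/2 - 2*a/5


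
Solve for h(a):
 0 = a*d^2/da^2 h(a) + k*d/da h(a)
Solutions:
 h(a) = C1 + a^(1 - re(k))*(C2*sin(log(a)*Abs(im(k))) + C3*cos(log(a)*im(k)))


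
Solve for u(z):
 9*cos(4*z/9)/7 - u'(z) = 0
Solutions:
 u(z) = C1 + 81*sin(4*z/9)/28


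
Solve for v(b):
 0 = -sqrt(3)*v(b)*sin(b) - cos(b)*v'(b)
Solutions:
 v(b) = C1*cos(b)^(sqrt(3))


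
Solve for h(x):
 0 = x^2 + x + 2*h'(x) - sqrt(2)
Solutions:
 h(x) = C1 - x^3/6 - x^2/4 + sqrt(2)*x/2


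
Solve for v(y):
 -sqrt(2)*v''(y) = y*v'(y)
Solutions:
 v(y) = C1 + C2*erf(2^(1/4)*y/2)


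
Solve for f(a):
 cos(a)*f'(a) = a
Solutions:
 f(a) = C1 + Integral(a/cos(a), a)


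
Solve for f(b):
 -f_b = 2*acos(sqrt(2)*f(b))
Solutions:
 Integral(1/acos(sqrt(2)*_y), (_y, f(b))) = C1 - 2*b


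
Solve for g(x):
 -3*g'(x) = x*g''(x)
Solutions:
 g(x) = C1 + C2/x^2


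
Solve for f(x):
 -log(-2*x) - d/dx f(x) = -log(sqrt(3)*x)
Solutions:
 f(x) = C1 + x*(-log(2) + log(3)/2 - I*pi)


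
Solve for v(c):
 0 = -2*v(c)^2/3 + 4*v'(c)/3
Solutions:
 v(c) = -2/(C1 + c)


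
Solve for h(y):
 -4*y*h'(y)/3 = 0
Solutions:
 h(y) = C1


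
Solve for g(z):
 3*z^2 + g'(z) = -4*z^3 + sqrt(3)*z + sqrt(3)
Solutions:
 g(z) = C1 - z^4 - z^3 + sqrt(3)*z^2/2 + sqrt(3)*z


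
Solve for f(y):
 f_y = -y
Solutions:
 f(y) = C1 - y^2/2


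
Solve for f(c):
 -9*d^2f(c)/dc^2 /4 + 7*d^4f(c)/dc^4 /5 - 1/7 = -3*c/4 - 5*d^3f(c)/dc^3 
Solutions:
 f(c) = C1 + C2*c + C3*exp(c*(-25 + 2*sqrt(235))/14) + C4*exp(-c*(25 + 2*sqrt(235))/14) + c^3/18 + 64*c^2/189


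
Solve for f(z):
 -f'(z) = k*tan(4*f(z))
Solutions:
 f(z) = -asin(C1*exp(-4*k*z))/4 + pi/4
 f(z) = asin(C1*exp(-4*k*z))/4


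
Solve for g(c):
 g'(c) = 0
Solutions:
 g(c) = C1


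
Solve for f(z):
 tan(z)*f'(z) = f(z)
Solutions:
 f(z) = C1*sin(z)


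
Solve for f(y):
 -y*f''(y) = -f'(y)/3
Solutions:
 f(y) = C1 + C2*y^(4/3)


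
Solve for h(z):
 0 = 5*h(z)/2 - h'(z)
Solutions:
 h(z) = C1*exp(5*z/2)


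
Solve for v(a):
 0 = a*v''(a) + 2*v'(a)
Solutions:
 v(a) = C1 + C2/a


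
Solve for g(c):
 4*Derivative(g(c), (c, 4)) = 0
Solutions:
 g(c) = C1 + C2*c + C3*c^2 + C4*c^3


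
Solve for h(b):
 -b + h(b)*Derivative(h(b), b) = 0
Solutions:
 h(b) = -sqrt(C1 + b^2)
 h(b) = sqrt(C1 + b^2)


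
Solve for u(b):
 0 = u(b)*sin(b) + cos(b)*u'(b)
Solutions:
 u(b) = C1*cos(b)


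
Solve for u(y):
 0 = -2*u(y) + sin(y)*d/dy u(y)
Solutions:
 u(y) = C1*(cos(y) - 1)/(cos(y) + 1)


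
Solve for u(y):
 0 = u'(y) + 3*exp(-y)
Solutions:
 u(y) = C1 + 3*exp(-y)


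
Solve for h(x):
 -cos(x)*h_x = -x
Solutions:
 h(x) = C1 + Integral(x/cos(x), x)


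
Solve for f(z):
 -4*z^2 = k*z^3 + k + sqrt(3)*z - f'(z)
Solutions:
 f(z) = C1 + k*z^4/4 + k*z + 4*z^3/3 + sqrt(3)*z^2/2


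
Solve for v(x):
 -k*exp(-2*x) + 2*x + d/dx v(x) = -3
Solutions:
 v(x) = C1 - k*exp(-2*x)/2 - x^2 - 3*x


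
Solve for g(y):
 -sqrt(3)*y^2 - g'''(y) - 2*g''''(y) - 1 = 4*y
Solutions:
 g(y) = C1 + C2*y + C3*y^2 + C4*exp(-y/2) - sqrt(3)*y^5/60 + y^4*(-1 + sqrt(3))/6 + y^3*(7 - 8*sqrt(3))/6


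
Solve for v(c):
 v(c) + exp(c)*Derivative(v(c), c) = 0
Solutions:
 v(c) = C1*exp(exp(-c))


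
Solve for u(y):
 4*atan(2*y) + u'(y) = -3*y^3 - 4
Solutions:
 u(y) = C1 - 3*y^4/4 - 4*y*atan(2*y) - 4*y + log(4*y^2 + 1)


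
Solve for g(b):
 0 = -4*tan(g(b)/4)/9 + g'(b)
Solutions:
 g(b) = -4*asin(C1*exp(b/9)) + 4*pi
 g(b) = 4*asin(C1*exp(b/9))


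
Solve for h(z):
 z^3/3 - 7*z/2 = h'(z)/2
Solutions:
 h(z) = C1 + z^4/6 - 7*z^2/2


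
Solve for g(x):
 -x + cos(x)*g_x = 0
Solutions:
 g(x) = C1 + Integral(x/cos(x), x)


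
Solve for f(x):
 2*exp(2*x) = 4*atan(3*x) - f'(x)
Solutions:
 f(x) = C1 + 4*x*atan(3*x) - exp(2*x) - 2*log(9*x^2 + 1)/3


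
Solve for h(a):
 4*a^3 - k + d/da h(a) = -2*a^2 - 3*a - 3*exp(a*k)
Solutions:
 h(a) = C1 - a^4 - 2*a^3/3 - 3*a^2/2 + a*k - 3*exp(a*k)/k


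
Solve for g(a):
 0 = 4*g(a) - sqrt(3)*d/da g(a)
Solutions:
 g(a) = C1*exp(4*sqrt(3)*a/3)


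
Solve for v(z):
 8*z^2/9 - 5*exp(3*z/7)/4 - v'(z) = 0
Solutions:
 v(z) = C1 + 8*z^3/27 - 35*exp(3*z/7)/12


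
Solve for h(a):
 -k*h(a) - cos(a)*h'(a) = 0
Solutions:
 h(a) = C1*exp(k*(log(sin(a) - 1) - log(sin(a) + 1))/2)


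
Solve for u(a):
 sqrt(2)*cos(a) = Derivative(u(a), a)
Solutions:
 u(a) = C1 + sqrt(2)*sin(a)


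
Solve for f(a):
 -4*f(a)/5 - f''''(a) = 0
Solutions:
 f(a) = (C1*sin(5^(3/4)*a/5) + C2*cos(5^(3/4)*a/5))*exp(-5^(3/4)*a/5) + (C3*sin(5^(3/4)*a/5) + C4*cos(5^(3/4)*a/5))*exp(5^(3/4)*a/5)


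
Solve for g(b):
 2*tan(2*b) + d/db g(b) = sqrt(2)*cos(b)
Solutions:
 g(b) = C1 + log(cos(2*b)) + sqrt(2)*sin(b)


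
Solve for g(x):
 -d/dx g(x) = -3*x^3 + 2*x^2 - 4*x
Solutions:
 g(x) = C1 + 3*x^4/4 - 2*x^3/3 + 2*x^2


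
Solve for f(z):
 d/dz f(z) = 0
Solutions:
 f(z) = C1


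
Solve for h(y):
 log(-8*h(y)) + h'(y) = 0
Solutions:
 Integral(1/(log(-_y) + 3*log(2)), (_y, h(y))) = C1 - y


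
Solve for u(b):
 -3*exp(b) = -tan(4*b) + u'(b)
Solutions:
 u(b) = C1 - 3*exp(b) - log(cos(4*b))/4


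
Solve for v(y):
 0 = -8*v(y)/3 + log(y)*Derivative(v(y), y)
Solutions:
 v(y) = C1*exp(8*li(y)/3)


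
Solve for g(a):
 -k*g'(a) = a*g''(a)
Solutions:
 g(a) = C1 + a^(1 - re(k))*(C2*sin(log(a)*Abs(im(k))) + C3*cos(log(a)*im(k)))


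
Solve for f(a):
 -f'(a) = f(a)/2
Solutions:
 f(a) = C1*exp(-a/2)


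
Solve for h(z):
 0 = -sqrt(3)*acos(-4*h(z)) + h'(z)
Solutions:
 Integral(1/acos(-4*_y), (_y, h(z))) = C1 + sqrt(3)*z


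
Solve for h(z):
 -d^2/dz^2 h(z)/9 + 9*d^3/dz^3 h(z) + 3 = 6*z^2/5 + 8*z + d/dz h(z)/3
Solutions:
 h(z) = C1 + C2*exp(z*(1 - sqrt(973))/162) + C3*exp(z*(1 + sqrt(973))/162) - 6*z^3/5 - 54*z^2/5 - 891*z/5


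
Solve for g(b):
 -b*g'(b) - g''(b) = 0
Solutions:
 g(b) = C1 + C2*erf(sqrt(2)*b/2)


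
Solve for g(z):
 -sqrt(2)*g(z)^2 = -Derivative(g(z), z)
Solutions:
 g(z) = -1/(C1 + sqrt(2)*z)


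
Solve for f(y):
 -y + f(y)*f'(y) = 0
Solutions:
 f(y) = -sqrt(C1 + y^2)
 f(y) = sqrt(C1 + y^2)


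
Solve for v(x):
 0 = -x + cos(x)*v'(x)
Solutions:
 v(x) = C1 + Integral(x/cos(x), x)


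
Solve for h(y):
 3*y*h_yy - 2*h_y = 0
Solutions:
 h(y) = C1 + C2*y^(5/3)


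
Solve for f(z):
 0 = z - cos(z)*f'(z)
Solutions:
 f(z) = C1 + Integral(z/cos(z), z)


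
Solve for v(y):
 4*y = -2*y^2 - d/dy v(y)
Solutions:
 v(y) = C1 - 2*y^3/3 - 2*y^2


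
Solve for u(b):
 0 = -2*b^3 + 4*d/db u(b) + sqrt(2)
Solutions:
 u(b) = C1 + b^4/8 - sqrt(2)*b/4


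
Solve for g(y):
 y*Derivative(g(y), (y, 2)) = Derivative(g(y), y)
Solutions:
 g(y) = C1 + C2*y^2


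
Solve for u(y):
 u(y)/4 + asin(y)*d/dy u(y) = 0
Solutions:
 u(y) = C1*exp(-Integral(1/asin(y), y)/4)


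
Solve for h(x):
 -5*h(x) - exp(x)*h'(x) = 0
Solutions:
 h(x) = C1*exp(5*exp(-x))


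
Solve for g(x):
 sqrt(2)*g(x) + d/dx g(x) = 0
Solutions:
 g(x) = C1*exp(-sqrt(2)*x)


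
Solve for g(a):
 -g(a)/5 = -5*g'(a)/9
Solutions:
 g(a) = C1*exp(9*a/25)


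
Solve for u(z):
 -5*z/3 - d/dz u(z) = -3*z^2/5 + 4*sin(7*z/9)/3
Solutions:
 u(z) = C1 + z^3/5 - 5*z^2/6 + 12*cos(7*z/9)/7


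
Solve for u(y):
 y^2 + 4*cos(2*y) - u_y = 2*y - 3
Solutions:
 u(y) = C1 + y^3/3 - y^2 + 3*y + 2*sin(2*y)


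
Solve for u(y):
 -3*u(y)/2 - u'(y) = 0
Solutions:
 u(y) = C1*exp(-3*y/2)


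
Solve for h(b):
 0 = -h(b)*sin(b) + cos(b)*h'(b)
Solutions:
 h(b) = C1/cos(b)


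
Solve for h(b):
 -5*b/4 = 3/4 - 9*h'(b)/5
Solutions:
 h(b) = C1 + 25*b^2/72 + 5*b/12


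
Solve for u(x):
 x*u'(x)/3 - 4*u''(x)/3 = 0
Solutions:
 u(x) = C1 + C2*erfi(sqrt(2)*x/4)


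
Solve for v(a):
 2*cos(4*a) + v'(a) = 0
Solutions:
 v(a) = C1 - sin(4*a)/2


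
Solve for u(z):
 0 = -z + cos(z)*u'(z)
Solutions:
 u(z) = C1 + Integral(z/cos(z), z)


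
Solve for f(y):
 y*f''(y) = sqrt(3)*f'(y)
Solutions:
 f(y) = C1 + C2*y^(1 + sqrt(3))


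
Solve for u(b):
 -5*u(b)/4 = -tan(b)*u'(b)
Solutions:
 u(b) = C1*sin(b)^(5/4)


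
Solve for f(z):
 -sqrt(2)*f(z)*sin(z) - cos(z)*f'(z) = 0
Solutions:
 f(z) = C1*cos(z)^(sqrt(2))


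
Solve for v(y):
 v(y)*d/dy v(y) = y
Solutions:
 v(y) = -sqrt(C1 + y^2)
 v(y) = sqrt(C1 + y^2)


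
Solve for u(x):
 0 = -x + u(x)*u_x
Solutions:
 u(x) = -sqrt(C1 + x^2)
 u(x) = sqrt(C1 + x^2)


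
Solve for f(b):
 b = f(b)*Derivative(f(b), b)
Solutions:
 f(b) = -sqrt(C1 + b^2)
 f(b) = sqrt(C1 + b^2)


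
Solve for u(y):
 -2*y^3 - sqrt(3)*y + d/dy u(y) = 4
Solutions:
 u(y) = C1 + y^4/2 + sqrt(3)*y^2/2 + 4*y


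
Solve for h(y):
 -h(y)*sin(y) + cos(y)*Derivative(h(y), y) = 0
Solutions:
 h(y) = C1/cos(y)


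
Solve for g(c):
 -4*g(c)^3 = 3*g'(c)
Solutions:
 g(c) = -sqrt(6)*sqrt(-1/(C1 - 4*c))/2
 g(c) = sqrt(6)*sqrt(-1/(C1 - 4*c))/2


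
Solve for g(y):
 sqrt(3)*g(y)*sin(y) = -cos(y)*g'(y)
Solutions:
 g(y) = C1*cos(y)^(sqrt(3))


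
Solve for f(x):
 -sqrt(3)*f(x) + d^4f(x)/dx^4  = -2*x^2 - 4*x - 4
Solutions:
 f(x) = C1*exp(-3^(1/8)*x) + C2*exp(3^(1/8)*x) + C3*sin(3^(1/8)*x) + C4*cos(3^(1/8)*x) + 2*sqrt(3)*x^2/3 + 4*sqrt(3)*x/3 + 4*sqrt(3)/3


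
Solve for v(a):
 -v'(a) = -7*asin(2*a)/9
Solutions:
 v(a) = C1 + 7*a*asin(2*a)/9 + 7*sqrt(1 - 4*a^2)/18


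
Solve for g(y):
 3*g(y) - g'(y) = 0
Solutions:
 g(y) = C1*exp(3*y)


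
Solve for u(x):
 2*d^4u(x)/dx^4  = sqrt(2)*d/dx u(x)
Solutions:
 u(x) = C1 + C4*exp(2^(5/6)*x/2) + (C2*sin(2^(5/6)*sqrt(3)*x/4) + C3*cos(2^(5/6)*sqrt(3)*x/4))*exp(-2^(5/6)*x/4)


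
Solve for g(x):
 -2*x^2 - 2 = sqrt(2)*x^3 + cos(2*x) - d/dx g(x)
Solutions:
 g(x) = C1 + sqrt(2)*x^4/4 + 2*x^3/3 + 2*x + sin(2*x)/2


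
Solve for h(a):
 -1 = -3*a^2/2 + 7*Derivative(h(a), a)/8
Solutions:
 h(a) = C1 + 4*a^3/7 - 8*a/7


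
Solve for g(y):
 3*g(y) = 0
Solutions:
 g(y) = 0


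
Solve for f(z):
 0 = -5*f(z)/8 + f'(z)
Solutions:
 f(z) = C1*exp(5*z/8)


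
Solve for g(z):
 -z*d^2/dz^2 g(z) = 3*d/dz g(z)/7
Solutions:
 g(z) = C1 + C2*z^(4/7)


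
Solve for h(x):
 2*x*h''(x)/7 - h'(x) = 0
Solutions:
 h(x) = C1 + C2*x^(9/2)


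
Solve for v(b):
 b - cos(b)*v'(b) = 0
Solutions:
 v(b) = C1 + Integral(b/cos(b), b)


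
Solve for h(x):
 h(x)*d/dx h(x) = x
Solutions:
 h(x) = -sqrt(C1 + x^2)
 h(x) = sqrt(C1 + x^2)


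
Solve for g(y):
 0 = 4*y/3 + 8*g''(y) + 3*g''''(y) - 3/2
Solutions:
 g(y) = C1 + C2*y + C3*sin(2*sqrt(6)*y/3) + C4*cos(2*sqrt(6)*y/3) - y^3/36 + 3*y^2/32


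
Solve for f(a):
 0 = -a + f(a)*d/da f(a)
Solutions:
 f(a) = -sqrt(C1 + a^2)
 f(a) = sqrt(C1 + a^2)


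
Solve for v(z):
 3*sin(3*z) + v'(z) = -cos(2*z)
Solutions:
 v(z) = C1 - sin(2*z)/2 + cos(3*z)


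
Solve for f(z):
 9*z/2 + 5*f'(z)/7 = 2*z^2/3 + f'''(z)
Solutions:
 f(z) = C1 + C2*exp(-sqrt(35)*z/7) + C3*exp(sqrt(35)*z/7) + 14*z^3/45 - 63*z^2/20 + 196*z/75


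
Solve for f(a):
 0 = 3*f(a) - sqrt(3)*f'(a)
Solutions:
 f(a) = C1*exp(sqrt(3)*a)


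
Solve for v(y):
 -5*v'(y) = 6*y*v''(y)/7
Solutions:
 v(y) = C1 + C2/y^(29/6)


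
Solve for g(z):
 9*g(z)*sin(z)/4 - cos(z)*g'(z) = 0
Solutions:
 g(z) = C1/cos(z)^(9/4)


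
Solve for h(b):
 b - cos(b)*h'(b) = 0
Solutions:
 h(b) = C1 + Integral(b/cos(b), b)


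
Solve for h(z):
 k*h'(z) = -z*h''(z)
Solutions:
 h(z) = C1 + z^(1 - re(k))*(C2*sin(log(z)*Abs(im(k))) + C3*cos(log(z)*im(k)))


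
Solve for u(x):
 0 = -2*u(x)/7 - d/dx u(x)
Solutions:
 u(x) = C1*exp(-2*x/7)


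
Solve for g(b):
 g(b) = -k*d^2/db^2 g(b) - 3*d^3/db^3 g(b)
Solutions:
 g(b) = C1*exp(-b*(2*2^(1/3)*k^2/(2*k^3 + sqrt(-4*k^6 + (2*k^3 + 243)^2) + 243)^(1/3) + 2*k + 2^(2/3)*(2*k^3 + sqrt(-4*k^6 + (2*k^3 + 243)^2) + 243)^(1/3))/18) + C2*exp(b*(-8*2^(1/3)*k^2/((-1 + sqrt(3)*I)*(2*k^3 + sqrt(-4*k^6 + (2*k^3 + 243)^2) + 243)^(1/3)) - 4*k + 2^(2/3)*(2*k^3 + sqrt(-4*k^6 + (2*k^3 + 243)^2) + 243)^(1/3) - 2^(2/3)*sqrt(3)*I*(2*k^3 + sqrt(-4*k^6 + (2*k^3 + 243)^2) + 243)^(1/3))/36) + C3*exp(b*(8*2^(1/3)*k^2/((1 + sqrt(3)*I)*(2*k^3 + sqrt(-4*k^6 + (2*k^3 + 243)^2) + 243)^(1/3)) - 4*k + 2^(2/3)*(2*k^3 + sqrt(-4*k^6 + (2*k^3 + 243)^2) + 243)^(1/3) + 2^(2/3)*sqrt(3)*I*(2*k^3 + sqrt(-4*k^6 + (2*k^3 + 243)^2) + 243)^(1/3))/36)


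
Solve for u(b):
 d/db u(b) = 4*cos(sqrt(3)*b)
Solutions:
 u(b) = C1 + 4*sqrt(3)*sin(sqrt(3)*b)/3


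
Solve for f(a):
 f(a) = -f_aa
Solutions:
 f(a) = C1*sin(a) + C2*cos(a)


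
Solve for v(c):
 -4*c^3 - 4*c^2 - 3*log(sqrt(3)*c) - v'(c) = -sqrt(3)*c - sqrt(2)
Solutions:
 v(c) = C1 - c^4 - 4*c^3/3 + sqrt(3)*c^2/2 - 3*c*log(c) - 3*c*log(3)/2 + sqrt(2)*c + 3*c


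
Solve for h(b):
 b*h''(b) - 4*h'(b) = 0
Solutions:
 h(b) = C1 + C2*b^5


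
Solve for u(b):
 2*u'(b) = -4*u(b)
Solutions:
 u(b) = C1*exp(-2*b)


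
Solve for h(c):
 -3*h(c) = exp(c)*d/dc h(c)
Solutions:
 h(c) = C1*exp(3*exp(-c))


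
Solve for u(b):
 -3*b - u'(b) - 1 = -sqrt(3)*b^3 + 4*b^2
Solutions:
 u(b) = C1 + sqrt(3)*b^4/4 - 4*b^3/3 - 3*b^2/2 - b


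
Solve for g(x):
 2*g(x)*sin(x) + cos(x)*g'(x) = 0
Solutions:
 g(x) = C1*cos(x)^2


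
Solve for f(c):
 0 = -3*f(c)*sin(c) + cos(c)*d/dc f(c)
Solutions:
 f(c) = C1/cos(c)^3


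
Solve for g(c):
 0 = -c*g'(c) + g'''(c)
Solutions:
 g(c) = C1 + Integral(C2*airyai(c) + C3*airybi(c), c)


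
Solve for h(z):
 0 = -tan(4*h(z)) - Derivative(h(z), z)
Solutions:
 h(z) = -asin(C1*exp(-4*z))/4 + pi/4
 h(z) = asin(C1*exp(-4*z))/4


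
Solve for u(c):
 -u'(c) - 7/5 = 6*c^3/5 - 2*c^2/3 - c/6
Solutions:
 u(c) = C1 - 3*c^4/10 + 2*c^3/9 + c^2/12 - 7*c/5


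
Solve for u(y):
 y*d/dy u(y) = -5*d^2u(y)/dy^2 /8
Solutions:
 u(y) = C1 + C2*erf(2*sqrt(5)*y/5)


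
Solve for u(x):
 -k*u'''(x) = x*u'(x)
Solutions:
 u(x) = C1 + Integral(C2*airyai(x*(-1/k)^(1/3)) + C3*airybi(x*(-1/k)^(1/3)), x)


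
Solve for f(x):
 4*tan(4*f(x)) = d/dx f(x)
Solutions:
 f(x) = -asin(C1*exp(16*x))/4 + pi/4
 f(x) = asin(C1*exp(16*x))/4


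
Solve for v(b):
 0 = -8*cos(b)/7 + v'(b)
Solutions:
 v(b) = C1 + 8*sin(b)/7


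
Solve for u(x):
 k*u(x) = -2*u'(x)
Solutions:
 u(x) = C1*exp(-k*x/2)


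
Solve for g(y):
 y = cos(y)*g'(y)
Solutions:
 g(y) = C1 + Integral(y/cos(y), y)


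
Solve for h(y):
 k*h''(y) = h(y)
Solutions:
 h(y) = C1*exp(-y*sqrt(1/k)) + C2*exp(y*sqrt(1/k))


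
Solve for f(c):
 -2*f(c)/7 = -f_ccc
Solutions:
 f(c) = C3*exp(2^(1/3)*7^(2/3)*c/7) + (C1*sin(2^(1/3)*sqrt(3)*7^(2/3)*c/14) + C2*cos(2^(1/3)*sqrt(3)*7^(2/3)*c/14))*exp(-2^(1/3)*7^(2/3)*c/14)


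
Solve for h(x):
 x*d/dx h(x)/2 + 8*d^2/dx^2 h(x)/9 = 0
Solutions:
 h(x) = C1 + C2*erf(3*sqrt(2)*x/8)


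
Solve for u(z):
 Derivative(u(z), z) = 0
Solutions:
 u(z) = C1


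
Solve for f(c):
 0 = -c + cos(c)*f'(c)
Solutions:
 f(c) = C1 + Integral(c/cos(c), c)


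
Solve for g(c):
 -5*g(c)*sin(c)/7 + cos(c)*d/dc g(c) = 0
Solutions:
 g(c) = C1/cos(c)^(5/7)


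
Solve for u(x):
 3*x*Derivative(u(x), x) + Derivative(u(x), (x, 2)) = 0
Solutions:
 u(x) = C1 + C2*erf(sqrt(6)*x/2)


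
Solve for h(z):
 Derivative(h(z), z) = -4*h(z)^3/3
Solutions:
 h(z) = -sqrt(6)*sqrt(-1/(C1 - 4*z))/2
 h(z) = sqrt(6)*sqrt(-1/(C1 - 4*z))/2


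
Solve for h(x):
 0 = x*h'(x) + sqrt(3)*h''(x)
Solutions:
 h(x) = C1 + C2*erf(sqrt(2)*3^(3/4)*x/6)


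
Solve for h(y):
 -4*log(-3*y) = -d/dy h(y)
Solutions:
 h(y) = C1 + 4*y*log(-y) + 4*y*(-1 + log(3))


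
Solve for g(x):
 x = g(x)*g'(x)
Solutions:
 g(x) = -sqrt(C1 + x^2)
 g(x) = sqrt(C1 + x^2)


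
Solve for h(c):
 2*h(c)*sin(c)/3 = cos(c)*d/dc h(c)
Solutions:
 h(c) = C1/cos(c)^(2/3)


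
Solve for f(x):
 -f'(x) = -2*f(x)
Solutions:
 f(x) = C1*exp(2*x)


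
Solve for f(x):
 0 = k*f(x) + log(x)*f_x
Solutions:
 f(x) = C1*exp(-k*li(x))


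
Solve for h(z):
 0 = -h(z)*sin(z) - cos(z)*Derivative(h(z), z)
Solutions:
 h(z) = C1*cos(z)


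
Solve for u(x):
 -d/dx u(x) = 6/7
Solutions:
 u(x) = C1 - 6*x/7


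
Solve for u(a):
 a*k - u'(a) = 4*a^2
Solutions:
 u(a) = C1 - 4*a^3/3 + a^2*k/2


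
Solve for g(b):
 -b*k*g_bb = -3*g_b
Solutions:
 g(b) = C1 + b^(((re(k) + 3)*re(k) + im(k)^2)/(re(k)^2 + im(k)^2))*(C2*sin(3*log(b)*Abs(im(k))/(re(k)^2 + im(k)^2)) + C3*cos(3*log(b)*im(k)/(re(k)^2 + im(k)^2)))


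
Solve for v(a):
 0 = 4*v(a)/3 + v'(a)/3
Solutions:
 v(a) = C1*exp(-4*a)


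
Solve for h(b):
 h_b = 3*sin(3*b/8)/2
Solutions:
 h(b) = C1 - 4*cos(3*b/8)


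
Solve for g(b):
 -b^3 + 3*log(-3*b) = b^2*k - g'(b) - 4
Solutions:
 g(b) = C1 + b^4/4 + b^3*k/3 - 3*b*log(-b) + b*(-3*log(3) - 1)


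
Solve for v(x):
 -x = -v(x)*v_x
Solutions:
 v(x) = -sqrt(C1 + x^2)
 v(x) = sqrt(C1 + x^2)


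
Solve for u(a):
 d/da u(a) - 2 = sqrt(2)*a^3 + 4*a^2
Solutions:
 u(a) = C1 + sqrt(2)*a^4/4 + 4*a^3/3 + 2*a


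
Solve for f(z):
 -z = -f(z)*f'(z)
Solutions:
 f(z) = -sqrt(C1 + z^2)
 f(z) = sqrt(C1 + z^2)


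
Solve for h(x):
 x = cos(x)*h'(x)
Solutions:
 h(x) = C1 + Integral(x/cos(x), x)


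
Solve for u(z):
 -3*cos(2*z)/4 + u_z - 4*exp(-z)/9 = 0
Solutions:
 u(z) = C1 + 3*sin(2*z)/8 - 4*exp(-z)/9


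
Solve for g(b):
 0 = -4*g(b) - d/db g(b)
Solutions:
 g(b) = C1*exp(-4*b)


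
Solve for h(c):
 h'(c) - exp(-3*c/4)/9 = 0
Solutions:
 h(c) = C1 - 4*exp(-3*c/4)/27


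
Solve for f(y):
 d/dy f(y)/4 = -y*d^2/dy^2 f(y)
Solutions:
 f(y) = C1 + C2*y^(3/4)


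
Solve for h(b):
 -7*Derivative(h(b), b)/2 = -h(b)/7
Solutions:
 h(b) = C1*exp(2*b/49)


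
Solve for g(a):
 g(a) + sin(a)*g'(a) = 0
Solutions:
 g(a) = C1*sqrt(cos(a) + 1)/sqrt(cos(a) - 1)


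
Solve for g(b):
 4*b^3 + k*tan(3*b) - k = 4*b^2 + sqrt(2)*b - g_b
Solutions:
 g(b) = C1 - b^4 + 4*b^3/3 + sqrt(2)*b^2/2 + b*k + k*log(cos(3*b))/3


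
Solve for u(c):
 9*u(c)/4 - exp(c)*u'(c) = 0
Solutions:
 u(c) = C1*exp(-9*exp(-c)/4)


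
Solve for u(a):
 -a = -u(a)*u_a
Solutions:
 u(a) = -sqrt(C1 + a^2)
 u(a) = sqrt(C1 + a^2)


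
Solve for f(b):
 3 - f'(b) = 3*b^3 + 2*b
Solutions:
 f(b) = C1 - 3*b^4/4 - b^2 + 3*b


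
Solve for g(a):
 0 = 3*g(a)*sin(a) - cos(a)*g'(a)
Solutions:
 g(a) = C1/cos(a)^3


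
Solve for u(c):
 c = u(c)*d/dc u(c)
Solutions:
 u(c) = -sqrt(C1 + c^2)
 u(c) = sqrt(C1 + c^2)


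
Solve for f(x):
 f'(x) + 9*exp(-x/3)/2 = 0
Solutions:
 f(x) = C1 + 27*exp(-x/3)/2


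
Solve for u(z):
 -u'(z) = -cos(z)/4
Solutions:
 u(z) = C1 + sin(z)/4


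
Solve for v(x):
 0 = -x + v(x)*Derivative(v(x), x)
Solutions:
 v(x) = -sqrt(C1 + x^2)
 v(x) = sqrt(C1 + x^2)


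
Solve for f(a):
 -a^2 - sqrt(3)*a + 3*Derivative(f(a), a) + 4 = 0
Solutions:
 f(a) = C1 + a^3/9 + sqrt(3)*a^2/6 - 4*a/3


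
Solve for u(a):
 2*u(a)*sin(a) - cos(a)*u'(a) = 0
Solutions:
 u(a) = C1/cos(a)^2


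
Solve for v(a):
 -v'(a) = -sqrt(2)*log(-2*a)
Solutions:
 v(a) = C1 + sqrt(2)*a*log(-a) + sqrt(2)*a*(-1 + log(2))


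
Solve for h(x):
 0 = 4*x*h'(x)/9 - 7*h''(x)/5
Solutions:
 h(x) = C1 + C2*erfi(sqrt(70)*x/21)


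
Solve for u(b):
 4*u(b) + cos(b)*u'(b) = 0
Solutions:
 u(b) = C1*(sin(b)^2 - 2*sin(b) + 1)/(sin(b)^2 + 2*sin(b) + 1)


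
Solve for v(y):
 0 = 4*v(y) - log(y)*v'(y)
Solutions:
 v(y) = C1*exp(4*li(y))


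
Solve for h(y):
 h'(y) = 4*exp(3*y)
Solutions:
 h(y) = C1 + 4*exp(3*y)/3


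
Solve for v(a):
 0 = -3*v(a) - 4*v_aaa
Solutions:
 v(a) = C3*exp(-6^(1/3)*a/2) + (C1*sin(2^(1/3)*3^(5/6)*a/4) + C2*cos(2^(1/3)*3^(5/6)*a/4))*exp(6^(1/3)*a/4)


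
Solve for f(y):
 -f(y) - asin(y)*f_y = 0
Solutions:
 f(y) = C1*exp(-Integral(1/asin(y), y))


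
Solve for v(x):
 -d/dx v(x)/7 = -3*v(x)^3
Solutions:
 v(x) = -sqrt(2)*sqrt(-1/(C1 + 21*x))/2
 v(x) = sqrt(2)*sqrt(-1/(C1 + 21*x))/2


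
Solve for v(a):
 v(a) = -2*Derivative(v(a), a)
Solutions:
 v(a) = C1*exp(-a/2)


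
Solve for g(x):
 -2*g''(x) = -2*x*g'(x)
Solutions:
 g(x) = C1 + C2*erfi(sqrt(2)*x/2)


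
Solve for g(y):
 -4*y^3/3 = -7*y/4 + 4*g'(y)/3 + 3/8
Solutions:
 g(y) = C1 - y^4/4 + 21*y^2/32 - 9*y/32


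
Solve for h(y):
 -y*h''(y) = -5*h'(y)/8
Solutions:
 h(y) = C1 + C2*y^(13/8)


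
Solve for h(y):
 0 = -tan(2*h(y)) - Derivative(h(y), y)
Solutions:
 h(y) = -asin(C1*exp(-2*y))/2 + pi/2
 h(y) = asin(C1*exp(-2*y))/2


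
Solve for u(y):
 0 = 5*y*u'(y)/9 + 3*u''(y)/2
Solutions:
 u(y) = C1 + C2*erf(sqrt(15)*y/9)


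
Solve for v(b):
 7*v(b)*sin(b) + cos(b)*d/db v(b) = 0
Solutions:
 v(b) = C1*cos(b)^7


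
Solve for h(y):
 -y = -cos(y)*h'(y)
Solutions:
 h(y) = C1 + Integral(y/cos(y), y)


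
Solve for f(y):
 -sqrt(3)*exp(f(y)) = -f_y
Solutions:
 f(y) = log(-1/(C1 + sqrt(3)*y))


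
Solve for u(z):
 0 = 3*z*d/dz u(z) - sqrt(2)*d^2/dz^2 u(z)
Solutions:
 u(z) = C1 + C2*erfi(2^(1/4)*sqrt(3)*z/2)


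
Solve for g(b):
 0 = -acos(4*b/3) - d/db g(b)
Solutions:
 g(b) = C1 - b*acos(4*b/3) + sqrt(9 - 16*b^2)/4


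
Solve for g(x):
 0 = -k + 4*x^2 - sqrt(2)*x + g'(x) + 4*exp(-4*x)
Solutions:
 g(x) = C1 + k*x - 4*x^3/3 + sqrt(2)*x^2/2 + exp(-4*x)


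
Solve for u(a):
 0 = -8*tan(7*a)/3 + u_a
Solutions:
 u(a) = C1 - 8*log(cos(7*a))/21


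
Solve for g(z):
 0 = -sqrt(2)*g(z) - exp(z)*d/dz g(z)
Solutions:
 g(z) = C1*exp(sqrt(2)*exp(-z))


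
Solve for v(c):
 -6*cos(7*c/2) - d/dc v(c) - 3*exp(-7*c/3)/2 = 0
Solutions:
 v(c) = C1 - 12*sin(7*c/2)/7 + 9*exp(-7*c/3)/14


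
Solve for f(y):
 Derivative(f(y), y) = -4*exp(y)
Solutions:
 f(y) = C1 - 4*exp(y)


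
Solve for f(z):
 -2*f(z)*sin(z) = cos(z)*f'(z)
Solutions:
 f(z) = C1*cos(z)^2


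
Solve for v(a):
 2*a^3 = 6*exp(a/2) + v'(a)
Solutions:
 v(a) = C1 + a^4/2 - 12*exp(a/2)


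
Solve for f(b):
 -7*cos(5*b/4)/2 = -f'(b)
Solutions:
 f(b) = C1 + 14*sin(5*b/4)/5


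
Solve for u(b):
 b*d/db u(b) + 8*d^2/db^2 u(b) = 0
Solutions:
 u(b) = C1 + C2*erf(b/4)


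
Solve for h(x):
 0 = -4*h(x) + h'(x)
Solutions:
 h(x) = C1*exp(4*x)


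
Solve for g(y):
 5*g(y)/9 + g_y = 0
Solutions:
 g(y) = C1*exp(-5*y/9)


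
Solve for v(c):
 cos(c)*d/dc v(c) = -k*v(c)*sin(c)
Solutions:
 v(c) = C1*exp(k*log(cos(c)))


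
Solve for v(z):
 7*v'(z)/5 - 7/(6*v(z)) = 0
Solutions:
 v(z) = -sqrt(C1 + 15*z)/3
 v(z) = sqrt(C1 + 15*z)/3


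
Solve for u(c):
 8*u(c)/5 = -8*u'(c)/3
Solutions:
 u(c) = C1*exp(-3*c/5)


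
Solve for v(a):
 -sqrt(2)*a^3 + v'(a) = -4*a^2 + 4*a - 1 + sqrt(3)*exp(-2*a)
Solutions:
 v(a) = C1 + sqrt(2)*a^4/4 - 4*a^3/3 + 2*a^2 - a - sqrt(3)*exp(-2*a)/2


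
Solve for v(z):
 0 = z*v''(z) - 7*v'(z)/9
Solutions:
 v(z) = C1 + C2*z^(16/9)


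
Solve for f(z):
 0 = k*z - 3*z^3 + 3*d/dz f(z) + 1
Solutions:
 f(z) = C1 - k*z^2/6 + z^4/4 - z/3


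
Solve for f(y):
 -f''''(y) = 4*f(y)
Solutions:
 f(y) = (C1*sin(y) + C2*cos(y))*exp(-y) + (C3*sin(y) + C4*cos(y))*exp(y)


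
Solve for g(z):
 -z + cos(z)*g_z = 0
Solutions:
 g(z) = C1 + Integral(z/cos(z), z)


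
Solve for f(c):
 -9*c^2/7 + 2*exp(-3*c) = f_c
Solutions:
 f(c) = C1 - 3*c^3/7 - 2*exp(-3*c)/3


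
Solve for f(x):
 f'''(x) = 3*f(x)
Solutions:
 f(x) = C3*exp(3^(1/3)*x) + (C1*sin(3^(5/6)*x/2) + C2*cos(3^(5/6)*x/2))*exp(-3^(1/3)*x/2)


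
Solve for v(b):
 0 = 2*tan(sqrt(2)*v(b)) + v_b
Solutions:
 v(b) = sqrt(2)*(pi - asin(C1*exp(-2*sqrt(2)*b)))/2
 v(b) = sqrt(2)*asin(C1*exp(-2*sqrt(2)*b))/2


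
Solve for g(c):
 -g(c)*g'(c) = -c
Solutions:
 g(c) = -sqrt(C1 + c^2)
 g(c) = sqrt(C1 + c^2)


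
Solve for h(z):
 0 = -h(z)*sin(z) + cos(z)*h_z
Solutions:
 h(z) = C1/cos(z)


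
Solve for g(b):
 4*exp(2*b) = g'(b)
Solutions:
 g(b) = C1 + 2*exp(2*b)


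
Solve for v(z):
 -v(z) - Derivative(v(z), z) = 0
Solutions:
 v(z) = C1*exp(-z)


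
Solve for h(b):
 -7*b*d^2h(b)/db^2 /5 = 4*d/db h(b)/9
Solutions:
 h(b) = C1 + C2*b^(43/63)


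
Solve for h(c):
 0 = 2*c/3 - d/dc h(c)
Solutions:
 h(c) = C1 + c^2/3


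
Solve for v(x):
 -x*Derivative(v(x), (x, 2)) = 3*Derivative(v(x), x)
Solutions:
 v(x) = C1 + C2/x^2


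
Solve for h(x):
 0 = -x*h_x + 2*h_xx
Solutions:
 h(x) = C1 + C2*erfi(x/2)


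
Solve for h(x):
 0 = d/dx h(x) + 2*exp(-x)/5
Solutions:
 h(x) = C1 + 2*exp(-x)/5


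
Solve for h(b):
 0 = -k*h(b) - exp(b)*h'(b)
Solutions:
 h(b) = C1*exp(k*exp(-b))


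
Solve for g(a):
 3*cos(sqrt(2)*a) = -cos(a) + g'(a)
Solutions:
 g(a) = C1 + sin(a) + 3*sqrt(2)*sin(sqrt(2)*a)/2


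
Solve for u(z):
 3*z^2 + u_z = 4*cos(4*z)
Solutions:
 u(z) = C1 - z^3 + sin(4*z)


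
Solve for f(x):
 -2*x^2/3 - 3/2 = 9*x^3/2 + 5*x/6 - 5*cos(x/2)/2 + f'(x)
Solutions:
 f(x) = C1 - 9*x^4/8 - 2*x^3/9 - 5*x^2/12 - 3*x/2 + 5*sin(x/2)


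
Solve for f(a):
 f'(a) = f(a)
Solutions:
 f(a) = C1*exp(a)


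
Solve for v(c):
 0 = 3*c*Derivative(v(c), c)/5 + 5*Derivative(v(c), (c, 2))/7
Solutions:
 v(c) = C1 + C2*erf(sqrt(42)*c/10)


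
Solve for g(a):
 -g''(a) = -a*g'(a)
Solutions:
 g(a) = C1 + C2*erfi(sqrt(2)*a/2)


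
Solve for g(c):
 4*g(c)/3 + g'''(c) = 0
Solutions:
 g(c) = C3*exp(-6^(2/3)*c/3) + (C1*sin(2^(2/3)*3^(1/6)*c/2) + C2*cos(2^(2/3)*3^(1/6)*c/2))*exp(6^(2/3)*c/6)


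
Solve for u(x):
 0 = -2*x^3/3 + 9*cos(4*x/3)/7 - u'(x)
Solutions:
 u(x) = C1 - x^4/6 + 27*sin(4*x/3)/28


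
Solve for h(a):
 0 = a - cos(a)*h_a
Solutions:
 h(a) = C1 + Integral(a/cos(a), a)


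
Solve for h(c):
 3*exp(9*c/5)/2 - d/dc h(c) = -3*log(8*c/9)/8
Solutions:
 h(c) = C1 + 3*c*log(c)/8 + 3*c*(-2*log(3) - 1 + 3*log(2))/8 + 5*exp(9*c/5)/6


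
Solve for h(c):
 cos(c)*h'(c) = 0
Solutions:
 h(c) = C1


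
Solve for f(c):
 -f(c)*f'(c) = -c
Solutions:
 f(c) = -sqrt(C1 + c^2)
 f(c) = sqrt(C1 + c^2)


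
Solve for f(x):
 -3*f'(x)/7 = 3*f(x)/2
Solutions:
 f(x) = C1*exp(-7*x/2)


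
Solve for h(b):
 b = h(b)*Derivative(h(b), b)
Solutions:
 h(b) = -sqrt(C1 + b^2)
 h(b) = sqrt(C1 + b^2)


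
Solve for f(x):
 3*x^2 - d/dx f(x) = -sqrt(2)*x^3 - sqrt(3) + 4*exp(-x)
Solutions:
 f(x) = C1 + sqrt(2)*x^4/4 + x^3 + sqrt(3)*x + 4*exp(-x)


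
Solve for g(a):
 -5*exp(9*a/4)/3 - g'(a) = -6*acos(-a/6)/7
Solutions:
 g(a) = C1 + 6*a*acos(-a/6)/7 + 6*sqrt(36 - a^2)/7 - 20*exp(9*a/4)/27


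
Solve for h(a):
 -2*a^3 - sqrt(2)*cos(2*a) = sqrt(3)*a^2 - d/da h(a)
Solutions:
 h(a) = C1 + a^4/2 + sqrt(3)*a^3/3 + sqrt(2)*sin(2*a)/2


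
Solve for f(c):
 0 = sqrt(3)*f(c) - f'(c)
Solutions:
 f(c) = C1*exp(sqrt(3)*c)


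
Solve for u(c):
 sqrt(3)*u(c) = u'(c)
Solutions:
 u(c) = C1*exp(sqrt(3)*c)


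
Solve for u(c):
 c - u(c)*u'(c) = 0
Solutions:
 u(c) = -sqrt(C1 + c^2)
 u(c) = sqrt(C1 + c^2)


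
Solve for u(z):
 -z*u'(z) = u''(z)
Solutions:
 u(z) = C1 + C2*erf(sqrt(2)*z/2)


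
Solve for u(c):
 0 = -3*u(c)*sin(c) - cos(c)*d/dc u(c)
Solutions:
 u(c) = C1*cos(c)^3


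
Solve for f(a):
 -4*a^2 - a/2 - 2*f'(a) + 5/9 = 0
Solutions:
 f(a) = C1 - 2*a^3/3 - a^2/8 + 5*a/18


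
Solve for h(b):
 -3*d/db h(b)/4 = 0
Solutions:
 h(b) = C1


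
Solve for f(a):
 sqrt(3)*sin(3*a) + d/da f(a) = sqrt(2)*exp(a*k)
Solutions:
 f(a) = C1 + sqrt(3)*cos(3*a)/3 + sqrt(2)*exp(a*k)/k


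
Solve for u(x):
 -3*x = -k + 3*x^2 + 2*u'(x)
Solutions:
 u(x) = C1 + k*x/2 - x^3/2 - 3*x^2/4


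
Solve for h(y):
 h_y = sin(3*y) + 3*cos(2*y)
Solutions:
 h(y) = C1 + 3*sin(2*y)/2 - cos(3*y)/3


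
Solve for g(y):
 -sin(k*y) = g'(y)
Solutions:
 g(y) = C1 + cos(k*y)/k


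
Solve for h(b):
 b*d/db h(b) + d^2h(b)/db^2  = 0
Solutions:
 h(b) = C1 + C2*erf(sqrt(2)*b/2)


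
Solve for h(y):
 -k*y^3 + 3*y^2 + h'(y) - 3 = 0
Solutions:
 h(y) = C1 + k*y^4/4 - y^3 + 3*y


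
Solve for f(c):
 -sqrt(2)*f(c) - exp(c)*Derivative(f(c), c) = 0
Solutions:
 f(c) = C1*exp(sqrt(2)*exp(-c))


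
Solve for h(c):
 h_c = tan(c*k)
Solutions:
 h(c) = C1 + Piecewise((-log(cos(c*k))/k, Ne(k, 0)), (0, True))


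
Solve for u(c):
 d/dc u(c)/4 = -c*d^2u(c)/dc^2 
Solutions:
 u(c) = C1 + C2*c^(3/4)


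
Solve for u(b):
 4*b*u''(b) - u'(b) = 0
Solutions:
 u(b) = C1 + C2*b^(5/4)


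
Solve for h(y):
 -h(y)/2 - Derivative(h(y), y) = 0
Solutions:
 h(y) = C1*exp(-y/2)


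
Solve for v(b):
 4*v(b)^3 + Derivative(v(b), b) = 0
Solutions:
 v(b) = -sqrt(2)*sqrt(-1/(C1 - 4*b))/2
 v(b) = sqrt(2)*sqrt(-1/(C1 - 4*b))/2


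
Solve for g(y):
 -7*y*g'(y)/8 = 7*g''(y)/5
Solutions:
 g(y) = C1 + C2*erf(sqrt(5)*y/4)


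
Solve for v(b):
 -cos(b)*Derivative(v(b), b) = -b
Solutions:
 v(b) = C1 + Integral(b/cos(b), b)


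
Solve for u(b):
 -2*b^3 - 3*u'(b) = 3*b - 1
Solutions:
 u(b) = C1 - b^4/6 - b^2/2 + b/3


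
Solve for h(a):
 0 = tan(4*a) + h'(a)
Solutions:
 h(a) = C1 + log(cos(4*a))/4


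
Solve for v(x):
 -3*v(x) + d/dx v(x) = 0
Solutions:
 v(x) = C1*exp(3*x)


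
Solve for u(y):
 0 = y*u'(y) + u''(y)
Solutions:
 u(y) = C1 + C2*erf(sqrt(2)*y/2)


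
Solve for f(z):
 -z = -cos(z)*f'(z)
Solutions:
 f(z) = C1 + Integral(z/cos(z), z)


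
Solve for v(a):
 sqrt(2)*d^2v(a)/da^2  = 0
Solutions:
 v(a) = C1 + C2*a


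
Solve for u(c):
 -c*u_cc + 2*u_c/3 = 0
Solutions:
 u(c) = C1 + C2*c^(5/3)


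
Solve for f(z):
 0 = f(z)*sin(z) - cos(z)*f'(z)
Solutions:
 f(z) = C1/cos(z)


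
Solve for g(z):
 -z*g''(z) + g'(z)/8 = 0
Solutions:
 g(z) = C1 + C2*z^(9/8)


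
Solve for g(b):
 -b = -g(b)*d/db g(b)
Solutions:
 g(b) = -sqrt(C1 + b^2)
 g(b) = sqrt(C1 + b^2)


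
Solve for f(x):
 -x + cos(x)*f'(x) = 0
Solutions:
 f(x) = C1 + Integral(x/cos(x), x)


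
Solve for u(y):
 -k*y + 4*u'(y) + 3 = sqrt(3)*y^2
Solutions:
 u(y) = C1 + k*y^2/8 + sqrt(3)*y^3/12 - 3*y/4


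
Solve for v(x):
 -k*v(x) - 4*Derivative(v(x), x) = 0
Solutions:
 v(x) = C1*exp(-k*x/4)


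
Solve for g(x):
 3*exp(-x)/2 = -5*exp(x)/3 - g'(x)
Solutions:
 g(x) = C1 - 5*exp(x)/3 + 3*exp(-x)/2


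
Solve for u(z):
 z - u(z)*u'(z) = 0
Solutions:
 u(z) = -sqrt(C1 + z^2)
 u(z) = sqrt(C1 + z^2)


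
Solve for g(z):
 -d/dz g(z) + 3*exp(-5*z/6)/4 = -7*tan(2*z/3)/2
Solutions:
 g(z) = C1 + 21*log(tan(2*z/3)^2 + 1)/8 - 9*exp(-5*z/6)/10


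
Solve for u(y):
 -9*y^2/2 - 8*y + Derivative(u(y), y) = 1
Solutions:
 u(y) = C1 + 3*y^3/2 + 4*y^2 + y


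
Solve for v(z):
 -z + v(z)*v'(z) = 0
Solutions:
 v(z) = -sqrt(C1 + z^2)
 v(z) = sqrt(C1 + z^2)


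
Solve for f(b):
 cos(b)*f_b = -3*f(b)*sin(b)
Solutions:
 f(b) = C1*cos(b)^3


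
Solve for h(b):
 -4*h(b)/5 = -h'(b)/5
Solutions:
 h(b) = C1*exp(4*b)


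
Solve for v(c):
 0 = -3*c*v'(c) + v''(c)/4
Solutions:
 v(c) = C1 + C2*erfi(sqrt(6)*c)


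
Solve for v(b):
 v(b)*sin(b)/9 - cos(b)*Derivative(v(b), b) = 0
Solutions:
 v(b) = C1/cos(b)^(1/9)


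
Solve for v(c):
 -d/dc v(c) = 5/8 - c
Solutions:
 v(c) = C1 + c^2/2 - 5*c/8


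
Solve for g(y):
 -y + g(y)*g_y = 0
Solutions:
 g(y) = -sqrt(C1 + y^2)
 g(y) = sqrt(C1 + y^2)


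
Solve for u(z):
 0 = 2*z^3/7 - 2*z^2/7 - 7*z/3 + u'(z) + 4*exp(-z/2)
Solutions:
 u(z) = C1 - z^4/14 + 2*z^3/21 + 7*z^2/6 + 8*exp(-z/2)


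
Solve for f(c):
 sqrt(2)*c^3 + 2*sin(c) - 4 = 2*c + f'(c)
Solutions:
 f(c) = C1 + sqrt(2)*c^4/4 - c^2 - 4*c - 2*cos(c)


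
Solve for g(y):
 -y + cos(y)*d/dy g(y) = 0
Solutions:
 g(y) = C1 + Integral(y/cos(y), y)


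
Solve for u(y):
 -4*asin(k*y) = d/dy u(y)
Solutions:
 u(y) = C1 - 4*Piecewise((y*asin(k*y) + sqrt(-k^2*y^2 + 1)/k, Ne(k, 0)), (0, True))


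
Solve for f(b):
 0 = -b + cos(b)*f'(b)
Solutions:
 f(b) = C1 + Integral(b/cos(b), b)


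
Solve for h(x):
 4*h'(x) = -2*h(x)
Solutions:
 h(x) = C1*exp(-x/2)


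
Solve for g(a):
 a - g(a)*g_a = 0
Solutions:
 g(a) = -sqrt(C1 + a^2)
 g(a) = sqrt(C1 + a^2)


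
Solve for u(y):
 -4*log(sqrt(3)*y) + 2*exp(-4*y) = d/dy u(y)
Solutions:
 u(y) = C1 - 4*y*log(y) + 2*y*(2 - log(3)) - exp(-4*y)/2


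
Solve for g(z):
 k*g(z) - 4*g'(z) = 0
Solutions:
 g(z) = C1*exp(k*z/4)


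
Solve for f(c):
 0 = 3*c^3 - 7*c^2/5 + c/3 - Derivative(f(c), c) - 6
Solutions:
 f(c) = C1 + 3*c^4/4 - 7*c^3/15 + c^2/6 - 6*c


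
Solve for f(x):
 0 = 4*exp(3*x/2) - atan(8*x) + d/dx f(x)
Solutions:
 f(x) = C1 + x*atan(8*x) - 8*exp(3*x/2)/3 - log(64*x^2 + 1)/16


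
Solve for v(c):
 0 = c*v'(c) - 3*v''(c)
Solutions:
 v(c) = C1 + C2*erfi(sqrt(6)*c/6)


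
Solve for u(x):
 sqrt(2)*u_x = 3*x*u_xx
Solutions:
 u(x) = C1 + C2*x^(sqrt(2)/3 + 1)


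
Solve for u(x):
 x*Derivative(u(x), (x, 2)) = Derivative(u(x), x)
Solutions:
 u(x) = C1 + C2*x^2


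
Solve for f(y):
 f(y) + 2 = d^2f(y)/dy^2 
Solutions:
 f(y) = C1*exp(-y) + C2*exp(y) - 2


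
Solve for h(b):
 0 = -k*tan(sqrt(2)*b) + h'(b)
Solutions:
 h(b) = C1 - sqrt(2)*k*log(cos(sqrt(2)*b))/2


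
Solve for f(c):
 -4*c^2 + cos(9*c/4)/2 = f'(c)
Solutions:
 f(c) = C1 - 4*c^3/3 + 2*sin(9*c/4)/9


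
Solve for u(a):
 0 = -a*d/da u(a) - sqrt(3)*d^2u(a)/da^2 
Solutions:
 u(a) = C1 + C2*erf(sqrt(2)*3^(3/4)*a/6)


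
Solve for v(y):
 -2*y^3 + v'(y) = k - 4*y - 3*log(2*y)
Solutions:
 v(y) = C1 + k*y + y^4/2 - 2*y^2 - 3*y*log(y) - y*log(8) + 3*y


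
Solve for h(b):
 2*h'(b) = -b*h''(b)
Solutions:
 h(b) = C1 + C2/b


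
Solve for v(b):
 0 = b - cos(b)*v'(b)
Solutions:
 v(b) = C1 + Integral(b/cos(b), b)


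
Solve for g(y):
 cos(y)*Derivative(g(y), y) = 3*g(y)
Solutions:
 g(y) = C1*(sin(y) + 1)^(3/2)/(sin(y) - 1)^(3/2)


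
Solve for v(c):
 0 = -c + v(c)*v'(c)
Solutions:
 v(c) = -sqrt(C1 + c^2)
 v(c) = sqrt(C1 + c^2)


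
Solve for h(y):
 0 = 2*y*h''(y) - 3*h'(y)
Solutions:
 h(y) = C1 + C2*y^(5/2)


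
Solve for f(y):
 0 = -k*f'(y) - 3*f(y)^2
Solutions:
 f(y) = k/(C1*k + 3*y)


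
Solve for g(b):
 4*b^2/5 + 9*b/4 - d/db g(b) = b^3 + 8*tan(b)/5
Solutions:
 g(b) = C1 - b^4/4 + 4*b^3/15 + 9*b^2/8 + 8*log(cos(b))/5


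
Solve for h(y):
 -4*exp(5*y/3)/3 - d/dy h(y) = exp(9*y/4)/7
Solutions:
 h(y) = C1 - 4*exp(9*y/4)/63 - 4*exp(5*y/3)/5


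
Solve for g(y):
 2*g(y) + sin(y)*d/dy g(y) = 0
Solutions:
 g(y) = C1*(cos(y) + 1)/(cos(y) - 1)


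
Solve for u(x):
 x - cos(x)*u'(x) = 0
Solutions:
 u(x) = C1 + Integral(x/cos(x), x)


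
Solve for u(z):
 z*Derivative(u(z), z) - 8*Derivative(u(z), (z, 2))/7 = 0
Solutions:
 u(z) = C1 + C2*erfi(sqrt(7)*z/4)


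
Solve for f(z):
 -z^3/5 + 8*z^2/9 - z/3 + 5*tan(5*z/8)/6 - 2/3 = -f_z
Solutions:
 f(z) = C1 + z^4/20 - 8*z^3/27 + z^2/6 + 2*z/3 + 4*log(cos(5*z/8))/3


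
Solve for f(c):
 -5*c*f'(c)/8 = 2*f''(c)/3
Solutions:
 f(c) = C1 + C2*erf(sqrt(30)*c/8)


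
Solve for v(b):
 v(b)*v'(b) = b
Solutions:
 v(b) = -sqrt(C1 + b^2)
 v(b) = sqrt(C1 + b^2)


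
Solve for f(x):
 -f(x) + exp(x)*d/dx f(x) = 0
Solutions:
 f(x) = C1*exp(-exp(-x))


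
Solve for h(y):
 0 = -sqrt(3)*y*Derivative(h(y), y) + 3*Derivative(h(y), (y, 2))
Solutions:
 h(y) = C1 + C2*erfi(sqrt(2)*3^(3/4)*y/6)


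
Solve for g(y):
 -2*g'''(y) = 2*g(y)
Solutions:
 g(y) = C3*exp(-y) + (C1*sin(sqrt(3)*y/2) + C2*cos(sqrt(3)*y/2))*exp(y/2)


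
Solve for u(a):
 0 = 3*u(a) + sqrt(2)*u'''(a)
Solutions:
 u(a) = C3*exp(-2^(5/6)*3^(1/3)*a/2) + (C1*sin(6^(5/6)*a/4) + C2*cos(6^(5/6)*a/4))*exp(2^(5/6)*3^(1/3)*a/4)


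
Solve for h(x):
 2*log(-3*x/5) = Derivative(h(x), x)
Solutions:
 h(x) = C1 + 2*x*log(-x) + 2*x*(-log(5) - 1 + log(3))
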